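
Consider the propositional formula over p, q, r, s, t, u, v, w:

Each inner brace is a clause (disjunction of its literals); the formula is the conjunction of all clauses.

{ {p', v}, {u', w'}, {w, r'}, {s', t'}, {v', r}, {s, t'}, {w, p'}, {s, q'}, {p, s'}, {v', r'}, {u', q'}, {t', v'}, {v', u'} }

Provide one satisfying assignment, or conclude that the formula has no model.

Branch on p: set p = 0.
Unit clause (s') forces s = 0.
Unit clause (t') forces t = 0.
Unit clause (q') forces q = 0.
Branch on u: set u = 0.
Branch on w: set w = 0.
Unit clause (r') forces r = 0.
Unit clause (v') forces v = 0.
This assignment satisfies each clause.

p: 0,  q: 0,  r: 0,  s: 0,  t: 0,  u: 0,  v: 0,  w: 0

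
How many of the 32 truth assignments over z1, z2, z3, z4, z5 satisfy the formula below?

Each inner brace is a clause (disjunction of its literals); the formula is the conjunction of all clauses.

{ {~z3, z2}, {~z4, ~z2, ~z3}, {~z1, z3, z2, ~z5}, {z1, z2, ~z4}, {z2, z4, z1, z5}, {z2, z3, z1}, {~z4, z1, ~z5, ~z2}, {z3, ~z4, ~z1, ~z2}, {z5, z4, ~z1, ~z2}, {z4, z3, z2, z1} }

9

There are 2^5 = 32 truth assignments over (z1, z2, z3, z4, z5).
Split on z3. With z3 = 1, the clauses containing z3 are satisfied and ~z3 drops from the rest; 3 of the 2^4 = 16 assignments to the other variables satisfy what remains.
With z3 = 0, by the same count on the reduced clause set, 6 assignments work.
(One model: z1=F, z2=T, z3=F, z4=F, z5=F.)
Total: 3 + 6 = 9.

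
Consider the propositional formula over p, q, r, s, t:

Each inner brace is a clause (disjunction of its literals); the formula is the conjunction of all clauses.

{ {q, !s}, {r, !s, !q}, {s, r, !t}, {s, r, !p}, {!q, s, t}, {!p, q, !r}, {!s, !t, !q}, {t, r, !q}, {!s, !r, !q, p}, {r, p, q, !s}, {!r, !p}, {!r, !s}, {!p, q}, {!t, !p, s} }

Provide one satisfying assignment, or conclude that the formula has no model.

p ↦ false; q ↦ false; r ↦ true; s ↦ false; t ↦ true

Suppose q = false.
The clause (!s) is unit, so s = false.
The clause (!p) is unit, so p = false.
Suppose r = true.
All clauses hold; t can take either value.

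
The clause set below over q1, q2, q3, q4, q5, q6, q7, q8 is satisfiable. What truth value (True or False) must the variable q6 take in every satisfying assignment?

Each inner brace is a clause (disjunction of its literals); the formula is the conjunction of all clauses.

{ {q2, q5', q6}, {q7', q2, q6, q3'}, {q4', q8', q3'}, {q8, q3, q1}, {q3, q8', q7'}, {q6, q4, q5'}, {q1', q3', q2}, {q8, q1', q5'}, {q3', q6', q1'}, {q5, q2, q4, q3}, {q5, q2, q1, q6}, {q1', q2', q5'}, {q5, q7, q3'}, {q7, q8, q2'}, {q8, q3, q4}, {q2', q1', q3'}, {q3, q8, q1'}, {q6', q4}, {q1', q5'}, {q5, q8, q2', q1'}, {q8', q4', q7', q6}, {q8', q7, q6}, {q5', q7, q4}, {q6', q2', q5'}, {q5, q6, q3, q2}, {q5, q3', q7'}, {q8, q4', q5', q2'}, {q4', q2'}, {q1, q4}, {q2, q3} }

Suppose q6 = 0.
Branch on q2: set q2 = 1.
From the singleton clause (q4'), q4 = 0.
From the singleton clause (q5'), q5 = 0.
From the singleton clause (q1), q1 = 1.
From the singleton clause (q3'), q3 = 0.
From the singleton clause (q8), q8 = 1.
From the singleton clause (q7'), q7 = 0.
Now (q7) is unsatisfied and unit — conflict.
Undo q2 and try q2 = 0.
From the singleton clause (q5'), q5 = 0.
From the singleton clause (q1), q1 = 1.
From the singleton clause (q3'), q3 = 0.
Now (q3) is unsatisfied and unit — conflict.
Both values of q2 lead to a conflict.
So every satisfying assignment has q6 = True.

True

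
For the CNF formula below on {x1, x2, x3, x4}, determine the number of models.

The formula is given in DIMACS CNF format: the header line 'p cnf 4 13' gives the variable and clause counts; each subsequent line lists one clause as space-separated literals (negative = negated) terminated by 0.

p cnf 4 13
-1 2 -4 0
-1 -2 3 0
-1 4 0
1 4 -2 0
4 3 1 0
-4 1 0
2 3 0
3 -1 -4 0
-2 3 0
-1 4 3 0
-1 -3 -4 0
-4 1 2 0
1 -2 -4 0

There are 2^4 = 16 truth assignments over (x1, x2, x3, x4).
Check each against the 13 clauses (columns in the order x1, x2, x3, x4):
  F F F F  ✗ fails (x4 ∨ x3 ∨ x1)
  F F F T  ✗ fails (¬x4 ∨ x1)
  F F T F  ✓ satisfies all
  F F T T  ✗ fails (¬x4 ∨ x1)
  F T F F  ✗ fails (x1 ∨ x4 ∨ ¬x2)
  F T F T  ✗ fails (¬x4 ∨ x1)
  F T T F  ✗ fails (x1 ∨ x4 ∨ ¬x2)
  F T T T  ✗ fails (¬x4 ∨ x1)
  T F F F  ✗ fails (¬x1 ∨ x4)
  T F F T  ✗ fails (¬x1 ∨ x2 ∨ ¬x4)
  T F T F  ✗ fails (¬x1 ∨ x4)
  T F T T  ✗ fails (¬x1 ∨ x2 ∨ ¬x4)
  T T F F  ✗ fails (¬x1 ∨ ¬x2 ∨ x3)
  T T F T  ✗ fails (¬x1 ∨ ¬x2 ∨ x3)
  T T T F  ✗ fails (¬x1 ∨ x4)
  T T T T  ✗ fails (¬x1 ∨ ¬x3 ∨ ¬x4)
1 of the 16 rows is a model.

1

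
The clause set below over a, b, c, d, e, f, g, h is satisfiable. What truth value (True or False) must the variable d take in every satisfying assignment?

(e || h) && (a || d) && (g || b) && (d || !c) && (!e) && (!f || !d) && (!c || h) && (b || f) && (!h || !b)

False

Suppose d = true.
(!e) alone gives e = false.
(h) alone gives h = true.
(!f) alone gives f = false.
(b) alone gives b = true.
Now (!b) is unsatisfied and unit — conflict.
So every satisfying assignment has d = False.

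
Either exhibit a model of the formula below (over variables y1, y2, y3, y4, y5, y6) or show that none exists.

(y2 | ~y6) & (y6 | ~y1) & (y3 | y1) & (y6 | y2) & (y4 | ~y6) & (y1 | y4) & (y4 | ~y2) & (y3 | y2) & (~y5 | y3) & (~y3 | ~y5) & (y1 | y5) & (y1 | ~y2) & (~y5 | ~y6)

Branch on y2: set y2 = 1.
The clause (y4) is unit, so y4 = 1.
The clause (y1) is unit, so y1 = 1.
The clause (y6) is unit, so y6 = 1.
The clause (~y5) is unit, so y5 = 0.
No clause remains; y3 is free.

y1=1; y2=1; y3=0; y4=1; y5=0; y6=1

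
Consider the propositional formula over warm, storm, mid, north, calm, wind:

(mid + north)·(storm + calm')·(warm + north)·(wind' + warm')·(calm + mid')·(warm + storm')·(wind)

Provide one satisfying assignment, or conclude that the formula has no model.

warm: 0, storm: 0, mid: 0, north: 1, calm: 0, wind: 1

(wind) alone gives wind = 1.
(warm') alone gives warm = 0.
(north) alone gives north = 1.
(storm') alone gives storm = 0.
(calm') alone gives calm = 0.
(mid') alone gives mid = 0.
Every clause now holds.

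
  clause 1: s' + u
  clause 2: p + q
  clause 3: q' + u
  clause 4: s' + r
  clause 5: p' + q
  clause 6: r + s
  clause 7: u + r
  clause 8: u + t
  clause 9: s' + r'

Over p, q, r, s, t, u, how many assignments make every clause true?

4

There are 2^6 = 64 truth assignments over (p, q, r, s, t, u).
Split on t. With t = 1, the clauses containing t are satisfied and t' drops from the rest; 2 of the 2^5 = 32 assignments to the other variables satisfy what remains.
With t = 0, by the same count on the reduced clause set, 2 assignments work.
(One model: p=F, q=T, r=T, s=F, t=F, u=T.)
Total: 2 + 2 = 4.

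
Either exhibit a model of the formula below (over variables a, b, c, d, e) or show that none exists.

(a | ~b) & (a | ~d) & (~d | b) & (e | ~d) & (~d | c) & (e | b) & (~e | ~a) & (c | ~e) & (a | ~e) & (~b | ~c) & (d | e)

UNSATISFIABLE

Suppose a = 1.
(~e) alone gives e = 0.
(~d) alone gives d = 0.
That conflicts with the unit clause (d).
Undo a and try a = 0.
(~b) alone gives b = 0.
(~d) alone gives d = 0.
(e) alone gives e = 1.
That conflicts with the unit clause (~e).
Both values of a lead to a conflict.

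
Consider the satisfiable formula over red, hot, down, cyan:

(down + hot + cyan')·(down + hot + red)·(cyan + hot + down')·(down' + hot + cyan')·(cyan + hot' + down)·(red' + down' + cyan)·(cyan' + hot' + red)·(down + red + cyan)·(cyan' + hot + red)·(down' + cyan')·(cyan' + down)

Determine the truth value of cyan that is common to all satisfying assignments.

Suppose cyan = 1.
From the singleton clause (down'), down = 0.
Now (down) is unsatisfied and unit — conflict.
So every satisfying assignment has cyan = False.

False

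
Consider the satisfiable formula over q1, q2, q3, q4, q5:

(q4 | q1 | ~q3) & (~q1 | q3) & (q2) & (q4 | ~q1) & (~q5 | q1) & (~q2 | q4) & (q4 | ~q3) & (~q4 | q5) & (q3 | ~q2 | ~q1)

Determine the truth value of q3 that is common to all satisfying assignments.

Suppose q3 = 0.
From the singleton clause (~q1), q1 = 0.
From the singleton clause (q2), q2 = 1.
From the singleton clause (~q5), q5 = 0.
From the singleton clause (q4), q4 = 1.
Now (~q4) is unsatisfied and unit — conflict.
So every satisfying assignment has q3 = True.

True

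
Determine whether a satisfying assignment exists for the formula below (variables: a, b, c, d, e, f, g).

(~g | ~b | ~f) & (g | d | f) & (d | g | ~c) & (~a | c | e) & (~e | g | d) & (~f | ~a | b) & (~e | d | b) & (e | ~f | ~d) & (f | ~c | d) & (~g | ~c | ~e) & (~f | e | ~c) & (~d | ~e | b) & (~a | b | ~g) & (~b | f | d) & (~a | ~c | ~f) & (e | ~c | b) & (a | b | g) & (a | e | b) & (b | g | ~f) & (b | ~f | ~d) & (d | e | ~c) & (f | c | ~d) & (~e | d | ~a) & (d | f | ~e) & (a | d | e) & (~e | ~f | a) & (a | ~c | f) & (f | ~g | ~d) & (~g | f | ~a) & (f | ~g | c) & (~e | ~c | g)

Yes

Suppose g = 0.
Suppose d = 1.
Suppose e = 0.
(~f) alone gives f = 0.
(c) alone gives c = 1.
(b) alone gives b = 1.
(a) alone gives a = 1.
This assignment satisfies each clause.
A satisfying assignment: a: 1; b: 1; c: 1; d: 1; e: 0; f: 0; g: 0.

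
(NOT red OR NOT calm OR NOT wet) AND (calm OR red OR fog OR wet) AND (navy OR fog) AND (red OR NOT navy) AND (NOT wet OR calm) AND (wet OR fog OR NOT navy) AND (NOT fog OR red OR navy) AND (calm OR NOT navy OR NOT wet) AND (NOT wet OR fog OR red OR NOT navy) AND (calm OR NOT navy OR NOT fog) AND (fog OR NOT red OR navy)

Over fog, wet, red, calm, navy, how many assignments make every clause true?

3

There are 2^5 = 32 truth assignments over (fog, wet, red, calm, navy).
Split on calm. With calm = true, the clauses containing calm are satisfied and NOT calm drops from the rest; 2 of the 2^4 = 16 assignments to the other variables satisfy what remains.
With calm = false, by the same count on the reduced clause set, 1 assignment works.
Total: 2 + 1 = 3.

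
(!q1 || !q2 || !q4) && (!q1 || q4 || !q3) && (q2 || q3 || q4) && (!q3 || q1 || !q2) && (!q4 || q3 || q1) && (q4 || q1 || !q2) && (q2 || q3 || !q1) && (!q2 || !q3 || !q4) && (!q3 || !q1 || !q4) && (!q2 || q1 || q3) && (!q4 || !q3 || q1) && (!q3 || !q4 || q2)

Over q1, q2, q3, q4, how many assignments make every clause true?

There are 2^4 = 16 truth assignments over (q1, q2, q3, q4).
Split on q3. With q3 = true, the clauses containing q3 are satisfied and !q3 drops from the rest; 1 of the 2^3 = 8 assignments to the other variables satisfy what remains.
With q3 = false, by the same count on the reduced clause set, 1 assignment works.
Total: 1 + 1 = 2.

2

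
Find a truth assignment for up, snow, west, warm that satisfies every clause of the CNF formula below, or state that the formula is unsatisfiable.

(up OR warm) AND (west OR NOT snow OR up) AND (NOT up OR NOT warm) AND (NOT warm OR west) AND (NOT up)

From the singleton clause (NOT up), up = false.
From the singleton clause (warm), warm = true.
From the singleton clause (west), west = true.
No clause remains; snow is free.

up=false; snow=true; west=true; warm=true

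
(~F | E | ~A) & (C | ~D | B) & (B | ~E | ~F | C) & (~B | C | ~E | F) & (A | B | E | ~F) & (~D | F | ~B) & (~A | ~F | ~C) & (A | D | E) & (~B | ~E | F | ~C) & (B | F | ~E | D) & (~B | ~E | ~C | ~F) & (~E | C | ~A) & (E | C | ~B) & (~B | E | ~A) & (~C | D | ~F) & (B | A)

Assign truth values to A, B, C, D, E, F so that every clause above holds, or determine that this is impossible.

Case B = 1:
Case D = 0:
Case A = 0:
(E) alone gives E = 1.
Case C = 0:
(F) alone gives F = 1.
Every clause now holds.

A: 0; B: 1; C: 0; D: 0; E: 1; F: 1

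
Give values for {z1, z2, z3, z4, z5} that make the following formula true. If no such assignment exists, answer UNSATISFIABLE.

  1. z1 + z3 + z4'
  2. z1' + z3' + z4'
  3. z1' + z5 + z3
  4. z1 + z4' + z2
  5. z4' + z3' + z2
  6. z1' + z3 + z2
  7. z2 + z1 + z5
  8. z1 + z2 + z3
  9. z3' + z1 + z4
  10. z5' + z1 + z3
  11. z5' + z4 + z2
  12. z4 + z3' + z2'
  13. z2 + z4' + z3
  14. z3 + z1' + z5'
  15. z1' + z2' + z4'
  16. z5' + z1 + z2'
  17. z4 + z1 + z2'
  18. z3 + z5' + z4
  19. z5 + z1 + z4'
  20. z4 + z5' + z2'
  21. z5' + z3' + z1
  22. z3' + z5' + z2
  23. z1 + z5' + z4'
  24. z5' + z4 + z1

Suppose z1 = 1.
Suppose z3 = 1.
Unit clause (z4') forces z4 = 0.
Unit clause (z2') forces z2 = 0.
Unit clause (z5') forces z5 = 0.
This assignment satisfies each clause.

z1=1; z2=0; z3=1; z4=0; z5=0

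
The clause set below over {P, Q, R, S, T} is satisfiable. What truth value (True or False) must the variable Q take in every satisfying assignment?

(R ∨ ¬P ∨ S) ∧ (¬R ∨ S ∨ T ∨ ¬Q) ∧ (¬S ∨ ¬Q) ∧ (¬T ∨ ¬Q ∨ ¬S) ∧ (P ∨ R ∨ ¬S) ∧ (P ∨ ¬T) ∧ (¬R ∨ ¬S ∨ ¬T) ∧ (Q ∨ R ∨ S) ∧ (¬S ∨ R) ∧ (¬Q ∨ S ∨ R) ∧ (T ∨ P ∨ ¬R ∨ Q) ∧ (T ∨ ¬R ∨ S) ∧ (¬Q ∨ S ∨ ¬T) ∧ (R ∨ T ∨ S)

Suppose Q = True.
The clause (¬S) is unit, so S = False.
The clause (R) is unit, so R = True.
The clause (T) is unit, so T = True.
That conflicts with the unit clause (¬T).
So every satisfying assignment has Q = False.

False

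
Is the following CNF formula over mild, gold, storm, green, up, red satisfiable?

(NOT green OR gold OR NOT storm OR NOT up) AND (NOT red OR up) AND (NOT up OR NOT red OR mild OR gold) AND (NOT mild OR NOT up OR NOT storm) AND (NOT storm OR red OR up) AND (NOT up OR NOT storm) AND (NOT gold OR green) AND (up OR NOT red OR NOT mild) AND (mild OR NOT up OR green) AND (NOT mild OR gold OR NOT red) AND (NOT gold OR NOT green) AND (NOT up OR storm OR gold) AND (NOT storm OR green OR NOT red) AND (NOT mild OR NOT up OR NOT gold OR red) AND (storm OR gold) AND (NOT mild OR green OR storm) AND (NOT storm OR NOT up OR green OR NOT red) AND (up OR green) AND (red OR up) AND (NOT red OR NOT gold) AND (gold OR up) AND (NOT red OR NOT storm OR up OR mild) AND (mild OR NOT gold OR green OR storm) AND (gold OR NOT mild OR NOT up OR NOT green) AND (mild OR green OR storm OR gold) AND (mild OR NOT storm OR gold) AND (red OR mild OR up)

No

Try red = false.
The clause (up) is unit, so up = true.
The clause (NOT storm) is unit, so storm = false.
The clause (gold) is unit, so gold = true.
The clause (green) is unit, so green = true.
Now (NOT green) is unsatisfied and unit — conflict.
Undo red and try red = true.
The clause (up) is unit, so up = true.
The clause (NOT storm) is unit, so storm = false.
The clause (gold) is unit, so gold = true.
Now (NOT gold) is unsatisfied and unit — conflict.
Both values of red lead to a conflict.
No assignment satisfies every clause.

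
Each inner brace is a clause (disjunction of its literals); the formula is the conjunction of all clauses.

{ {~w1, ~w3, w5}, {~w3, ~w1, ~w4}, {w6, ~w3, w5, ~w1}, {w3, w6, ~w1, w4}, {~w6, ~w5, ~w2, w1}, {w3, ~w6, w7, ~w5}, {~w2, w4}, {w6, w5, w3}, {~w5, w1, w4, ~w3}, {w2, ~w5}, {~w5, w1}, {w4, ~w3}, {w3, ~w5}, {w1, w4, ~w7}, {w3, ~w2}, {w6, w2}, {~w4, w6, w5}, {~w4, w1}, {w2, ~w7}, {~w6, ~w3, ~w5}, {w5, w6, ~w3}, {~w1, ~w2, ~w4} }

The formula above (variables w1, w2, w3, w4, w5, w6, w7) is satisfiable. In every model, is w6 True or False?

True

Suppose w6 = 0.
Unit clause (w2) forces w2 = 1.
Unit clause (w4) forces w4 = 1.
Unit clause (w3) forces w3 = 1.
Unit clause (~w1) forces w1 = 0.
But (w1) is also a unit clause — contradiction.
So every satisfying assignment has w6 = True.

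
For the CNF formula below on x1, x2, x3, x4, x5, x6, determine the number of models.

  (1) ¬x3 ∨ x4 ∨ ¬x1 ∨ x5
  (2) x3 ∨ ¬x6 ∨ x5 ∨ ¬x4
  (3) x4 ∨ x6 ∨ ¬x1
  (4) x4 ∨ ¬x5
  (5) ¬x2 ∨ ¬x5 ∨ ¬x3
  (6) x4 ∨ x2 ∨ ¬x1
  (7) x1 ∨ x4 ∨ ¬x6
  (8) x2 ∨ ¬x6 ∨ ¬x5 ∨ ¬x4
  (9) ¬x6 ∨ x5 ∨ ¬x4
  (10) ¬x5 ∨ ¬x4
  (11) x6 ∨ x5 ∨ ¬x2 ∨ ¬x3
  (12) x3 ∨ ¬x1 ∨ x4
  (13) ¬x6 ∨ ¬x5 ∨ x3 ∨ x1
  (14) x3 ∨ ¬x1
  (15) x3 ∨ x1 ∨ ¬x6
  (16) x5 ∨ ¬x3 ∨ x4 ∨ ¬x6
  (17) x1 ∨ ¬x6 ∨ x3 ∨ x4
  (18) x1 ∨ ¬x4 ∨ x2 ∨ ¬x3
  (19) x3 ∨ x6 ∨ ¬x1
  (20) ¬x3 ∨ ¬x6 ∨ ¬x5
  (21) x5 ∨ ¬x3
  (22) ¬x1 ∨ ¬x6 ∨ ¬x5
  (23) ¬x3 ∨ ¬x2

There are 2^6 = 64 truth assignments over (x1, x2, x3, x4, x5, x6).
Split on x4. With x4 = True, the clauses containing x4 are satisfied and ¬x4 drops from the rest; 2 of the 2^5 = 32 assignments to the other variables satisfy what remains.
With x4 = False, by the same count on the reduced clause set, 2 assignments work.
(One model: x1=F, x2=F, x3=F, x4=F, x5=F, x6=F.)
Total: 2 + 2 = 4.

4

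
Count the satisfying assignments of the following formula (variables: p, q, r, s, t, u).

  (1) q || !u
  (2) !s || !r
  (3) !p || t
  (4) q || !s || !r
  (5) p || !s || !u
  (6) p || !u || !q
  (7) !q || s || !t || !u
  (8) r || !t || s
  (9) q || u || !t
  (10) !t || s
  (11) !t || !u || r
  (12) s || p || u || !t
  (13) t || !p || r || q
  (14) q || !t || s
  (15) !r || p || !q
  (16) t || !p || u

7

There are 2^6 = 64 truth assignments over (p, q, r, s, t, u).
Split on t. With t = true, the clauses containing t are satisfied and !t drops from the rest; 2 of the 2^5 = 32 assignments to the other variables satisfy what remains.
With t = false, by the same count on the reduced clause set, 5 assignments work.
Total: 2 + 5 = 7.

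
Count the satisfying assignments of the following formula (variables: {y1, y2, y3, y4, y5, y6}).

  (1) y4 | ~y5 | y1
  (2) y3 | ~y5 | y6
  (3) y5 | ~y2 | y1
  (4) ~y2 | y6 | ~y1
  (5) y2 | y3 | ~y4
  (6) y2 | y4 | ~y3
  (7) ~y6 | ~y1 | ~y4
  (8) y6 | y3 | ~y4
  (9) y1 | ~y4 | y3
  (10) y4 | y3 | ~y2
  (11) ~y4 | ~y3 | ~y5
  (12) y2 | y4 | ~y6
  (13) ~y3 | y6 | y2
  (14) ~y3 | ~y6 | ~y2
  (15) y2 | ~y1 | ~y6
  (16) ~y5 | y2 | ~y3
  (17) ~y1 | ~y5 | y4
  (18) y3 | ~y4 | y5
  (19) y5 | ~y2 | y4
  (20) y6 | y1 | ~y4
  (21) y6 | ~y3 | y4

3

There are 2^6 = 64 truth assignments over (y1, y2, y3, y4, y5, y6).
Split on y3. With y3 = 1, the clauses containing y3 are satisfied and ~y3 drops from the rest; 1 of the 2^5 = 32 assignments to the other variables satisfy what remains.
With y3 = 0, by the same count on the reduced clause set, 2 assignments work.
Total: 1 + 2 = 3.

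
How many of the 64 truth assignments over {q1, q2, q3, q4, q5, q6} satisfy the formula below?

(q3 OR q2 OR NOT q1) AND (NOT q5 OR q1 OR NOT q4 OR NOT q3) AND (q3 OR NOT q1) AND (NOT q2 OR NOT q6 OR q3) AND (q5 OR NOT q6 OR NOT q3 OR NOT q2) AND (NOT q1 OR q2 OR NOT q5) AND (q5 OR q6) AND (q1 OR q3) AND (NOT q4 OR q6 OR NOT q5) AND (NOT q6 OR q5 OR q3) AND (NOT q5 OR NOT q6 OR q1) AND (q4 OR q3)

There are 2^6 = 64 truth assignments over (q1, q2, q3, q4, q5, q6).
Split on q2. With q2 = true, the clauses containing q2 are satisfied and NOT q2 drops from the rest; 4 of the 2^5 = 32 assignments to the other variables satisfy what remains.
With q2 = false, by the same count on the reduced clause set, 5 assignments work.
Total: 4 + 5 = 9.

9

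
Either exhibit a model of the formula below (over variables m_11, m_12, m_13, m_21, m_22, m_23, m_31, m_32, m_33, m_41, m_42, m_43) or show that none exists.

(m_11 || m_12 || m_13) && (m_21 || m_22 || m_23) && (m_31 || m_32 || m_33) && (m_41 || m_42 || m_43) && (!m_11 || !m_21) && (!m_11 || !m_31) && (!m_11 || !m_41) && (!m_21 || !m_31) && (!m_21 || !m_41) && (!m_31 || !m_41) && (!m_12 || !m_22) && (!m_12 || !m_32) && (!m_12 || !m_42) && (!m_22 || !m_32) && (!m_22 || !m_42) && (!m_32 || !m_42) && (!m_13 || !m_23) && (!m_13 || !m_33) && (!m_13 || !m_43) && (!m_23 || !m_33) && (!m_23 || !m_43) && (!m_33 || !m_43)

Case m_11 = false:
Case m_12 = true:
The clause (!m_22) is unit, so m_22 = false.
The clause (!m_32) is unit, so m_32 = false.
The clause (!m_42) is unit, so m_42 = false.
Case m_21 = true:
The clause (!m_31) is unit, so m_31 = false.
The clause (m_33) is unit, so m_33 = true.
The clause (!m_41) is unit, so m_41 = false.
The clause (m_43) is unit, so m_43 = true.
That conflicts with the unit clause (!m_43).
So m_21 must be the other value — set m_21 = false.
The clause (m_23) is unit, so m_23 = true.
The clause (!m_13) is unit, so m_13 = false.
The clause (!m_33) is unit, so m_33 = false.
The clause (m_31) is unit, so m_31 = true.
The clause (!m_41) is unit, so m_41 = false.
The clause (m_43) is unit, so m_43 = true.
That conflicts with the unit clause (!m_43).
Neither m_21 = true nor m_21 = false works.
So m_12 must be the other value — set m_12 = false.
The clause (m_13) is unit, so m_13 = true.
The clause (!m_23) is unit, so m_23 = false.
The clause (!m_33) is unit, so m_33 = false.
The clause (!m_43) is unit, so m_43 = false.
Case m_21 = true:
The clause (!m_31) is unit, so m_31 = false.
The clause (m_32) is unit, so m_32 = true.
The clause (!m_41) is unit, so m_41 = false.
The clause (m_42) is unit, so m_42 = true.
That conflicts with the unit clause (!m_42).
So m_21 must be the other value — set m_21 = false.
The clause (m_22) is unit, so m_22 = true.
The clause (!m_32) is unit, so m_32 = false.
The clause (m_31) is unit, so m_31 = true.
The clause (!m_41) is unit, so m_41 = false.
The clause (m_42) is unit, so m_42 = true.
That conflicts with the unit clause (!m_42).
Neither m_21 = true nor m_21 = false works.
Neither m_12 = true nor m_12 = false works.
So m_11 must be the other value — set m_11 = true.
The clause (!m_21) is unit, so m_21 = false.
The clause (!m_31) is unit, so m_31 = false.
The clause (!m_41) is unit, so m_41 = false.
Case m_22 = true:
The clause (!m_12) is unit, so m_12 = false.
The clause (!m_32) is unit, so m_32 = false.
The clause (m_33) is unit, so m_33 = true.
The clause (!m_42) is unit, so m_42 = false.
The clause (m_43) is unit, so m_43 = true.
That conflicts with the unit clause (!m_43).
So m_22 must be the other value — set m_22 = false.
The clause (m_23) is unit, so m_23 = true.
The clause (!m_13) is unit, so m_13 = false.
The clause (!m_33) is unit, so m_33 = false.
The clause (m_32) is unit, so m_32 = true.
The clause (!m_12) is unit, so m_12 = false.
The clause (!m_42) is unit, so m_42 = false.
The clause (m_43) is unit, so m_43 = true.
That conflicts with the unit clause (!m_43).
Neither m_22 = true nor m_22 = false works.
Neither m_11 = true nor m_11 = false works.

UNSATISFIABLE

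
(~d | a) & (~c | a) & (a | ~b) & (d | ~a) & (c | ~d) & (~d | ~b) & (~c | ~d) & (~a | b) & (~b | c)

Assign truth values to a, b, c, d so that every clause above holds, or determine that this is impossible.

a ↦ 0,  b ↦ 0,  c ↦ 0,  d ↦ 0

Case d = 0:
Unit clause (~a) forces a = 0.
Unit clause (~c) forces c = 0.
Unit clause (~b) forces b = 0.
Every clause now holds.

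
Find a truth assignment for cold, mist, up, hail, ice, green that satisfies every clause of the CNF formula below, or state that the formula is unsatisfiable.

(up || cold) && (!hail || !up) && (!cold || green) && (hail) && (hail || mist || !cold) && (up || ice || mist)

cold: true, mist: true, up: false, hail: true, ice: true, green: true

From the singleton clause (hail), hail = true.
From the singleton clause (!up), up = false.
From the singleton clause (cold), cold = true.
From the singleton clause (green), green = true.
Try ice = true.
Every clause is now satisfied; mist is unconstrained.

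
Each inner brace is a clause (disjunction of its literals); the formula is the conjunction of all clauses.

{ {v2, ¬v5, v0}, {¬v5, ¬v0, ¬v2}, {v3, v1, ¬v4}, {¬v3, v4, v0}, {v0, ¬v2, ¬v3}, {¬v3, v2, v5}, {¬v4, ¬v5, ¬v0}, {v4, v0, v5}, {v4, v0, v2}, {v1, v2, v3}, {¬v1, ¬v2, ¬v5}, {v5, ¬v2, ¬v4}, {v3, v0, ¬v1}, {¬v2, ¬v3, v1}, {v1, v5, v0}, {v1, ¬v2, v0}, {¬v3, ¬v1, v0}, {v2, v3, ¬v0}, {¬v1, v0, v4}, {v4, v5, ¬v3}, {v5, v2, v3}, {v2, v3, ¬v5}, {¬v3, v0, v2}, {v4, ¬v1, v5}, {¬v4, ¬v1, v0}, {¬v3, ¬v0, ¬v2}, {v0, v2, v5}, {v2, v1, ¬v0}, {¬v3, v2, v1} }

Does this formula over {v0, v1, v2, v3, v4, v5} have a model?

Yes

Try v2 = False.
Try v5 = True.
From the singleton clause (v0), v0 = True.
From the singleton clause (¬v4), v4 = False.
From the singleton clause (v3), v3 = True.
From the singleton clause (v1), v1 = True.
All clauses are satisfied.
A satisfying assignment: v0=True, v1=True, v2=False, v3=True, v4=False, v5=True.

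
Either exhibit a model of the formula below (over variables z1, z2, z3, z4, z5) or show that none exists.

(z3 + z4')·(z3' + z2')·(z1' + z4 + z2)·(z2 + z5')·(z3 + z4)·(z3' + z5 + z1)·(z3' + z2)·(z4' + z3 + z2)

UNSATISFIABLE

Case z3 = 1:
(z2') alone gives z2 = 0.
Now (z2) is unsatisfied and unit — conflict.
That branch fails; take z3 = 0 instead.
(z4') alone gives z4 = 0.
Now (z4) is unsatisfied and unit — conflict.
Neither z3 = 1 nor z3 = 0 works.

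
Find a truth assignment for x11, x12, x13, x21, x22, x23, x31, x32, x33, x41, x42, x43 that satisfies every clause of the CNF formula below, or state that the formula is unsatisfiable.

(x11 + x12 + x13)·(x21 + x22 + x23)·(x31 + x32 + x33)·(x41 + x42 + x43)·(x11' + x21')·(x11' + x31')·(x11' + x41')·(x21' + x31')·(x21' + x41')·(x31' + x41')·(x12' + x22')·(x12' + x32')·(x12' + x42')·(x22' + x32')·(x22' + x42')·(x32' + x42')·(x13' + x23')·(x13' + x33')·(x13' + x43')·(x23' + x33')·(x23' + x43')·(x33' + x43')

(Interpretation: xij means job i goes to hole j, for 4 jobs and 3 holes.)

Try x11 = 0.
Try x12 = 1.
Unit clause (x22') forces x22 = 0.
Unit clause (x32') forces x32 = 0.
Unit clause (x42') forces x42 = 0.
Try x21 = 1.
Unit clause (x31') forces x31 = 0.
Unit clause (x33) forces x33 = 1.
Unit clause (x41') forces x41 = 0.
Unit clause (x43) forces x43 = 1.
Now (x43') is unsatisfied and unit — conflict.
Undo x21 and try x21 = 0.
Unit clause (x23) forces x23 = 1.
Unit clause (x13') forces x13 = 0.
Unit clause (x33') forces x33 = 0.
Unit clause (x31) forces x31 = 1.
Unit clause (x41') forces x41 = 0.
Unit clause (x43) forces x43 = 1.
Now (x43') is unsatisfied and unit — conflict.
Either choice for x21 ends in contradiction.
Undo x12 and try x12 = 0.
Unit clause (x13) forces x13 = 1.
Unit clause (x23') forces x23 = 0.
Unit clause (x33') forces x33 = 0.
Unit clause (x43') forces x43 = 0.
Try x21 = 1.
Unit clause (x31') forces x31 = 0.
Unit clause (x32) forces x32 = 1.
Unit clause (x41') forces x41 = 0.
Unit clause (x42) forces x42 = 1.
Now (x42') is unsatisfied and unit — conflict.
Undo x21 and try x21 = 0.
Unit clause (x22) forces x22 = 1.
Unit clause (x32') forces x32 = 0.
Unit clause (x31) forces x31 = 1.
Unit clause (x41') forces x41 = 0.
Unit clause (x42) forces x42 = 1.
Now (x42') is unsatisfied and unit — conflict.
Either choice for x21 ends in contradiction.
Either choice for x12 ends in contradiction.
Undo x11 and try x11 = 1.
Unit clause (x21') forces x21 = 0.
Unit clause (x31') forces x31 = 0.
Unit clause (x41') forces x41 = 0.
Try x22 = 1.
Unit clause (x12') forces x12 = 0.
Unit clause (x32') forces x32 = 0.
Unit clause (x33) forces x33 = 1.
Unit clause (x42') forces x42 = 0.
Unit clause (x43) forces x43 = 1.
Now (x43') is unsatisfied and unit — conflict.
Undo x22 and try x22 = 0.
Unit clause (x23) forces x23 = 1.
Unit clause (x13') forces x13 = 0.
Unit clause (x33') forces x33 = 0.
Unit clause (x32) forces x32 = 1.
Unit clause (x12') forces x12 = 0.
Unit clause (x42') forces x42 = 0.
Unit clause (x43) forces x43 = 1.
Now (x43') is unsatisfied and unit — conflict.
Either choice for x22 ends in contradiction.
Either choice for x11 ends in contradiction.

UNSATISFIABLE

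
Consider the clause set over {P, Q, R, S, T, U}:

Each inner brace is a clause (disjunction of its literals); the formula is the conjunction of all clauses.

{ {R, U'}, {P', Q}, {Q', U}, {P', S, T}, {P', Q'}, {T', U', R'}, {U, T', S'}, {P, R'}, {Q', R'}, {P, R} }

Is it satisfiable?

No

Try R = 1.
(P) alone gives P = 1.
(Q) alone gives Q = 1.
That conflicts with the unit clause (Q').
Undo R and try R = 0.
(U') alone gives U = 0.
(Q') alone gives Q = 0.
(P') alone gives P = 0.
That conflicts with the unit clause (P).
Neither R = 1 nor R = 0 works.
No assignment satisfies every clause.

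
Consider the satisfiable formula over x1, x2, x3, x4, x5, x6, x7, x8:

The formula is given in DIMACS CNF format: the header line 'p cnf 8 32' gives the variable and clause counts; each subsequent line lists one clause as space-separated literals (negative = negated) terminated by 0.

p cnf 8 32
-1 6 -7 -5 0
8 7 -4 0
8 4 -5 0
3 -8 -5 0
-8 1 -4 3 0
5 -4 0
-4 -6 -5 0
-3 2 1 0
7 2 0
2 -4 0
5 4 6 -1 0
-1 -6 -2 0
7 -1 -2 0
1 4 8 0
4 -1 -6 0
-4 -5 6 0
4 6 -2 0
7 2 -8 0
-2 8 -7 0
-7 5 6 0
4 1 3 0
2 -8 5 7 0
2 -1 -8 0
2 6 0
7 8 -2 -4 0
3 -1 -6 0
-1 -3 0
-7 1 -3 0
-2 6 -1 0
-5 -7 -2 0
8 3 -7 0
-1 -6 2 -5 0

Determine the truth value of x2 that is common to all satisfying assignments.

True

Suppose x2 = False.
The clause (x7) is unit, so x7 = True.
The clause (¬x4) is unit, so x4 = False.
The clause (x6) is unit, so x6 = True.
The clause (¬x1) is unit, so x1 = False.
The clause (¬x3) is unit, so x3 = False.
Now (x3) is unsatisfied and unit — conflict.
So every satisfying assignment has x2 = True.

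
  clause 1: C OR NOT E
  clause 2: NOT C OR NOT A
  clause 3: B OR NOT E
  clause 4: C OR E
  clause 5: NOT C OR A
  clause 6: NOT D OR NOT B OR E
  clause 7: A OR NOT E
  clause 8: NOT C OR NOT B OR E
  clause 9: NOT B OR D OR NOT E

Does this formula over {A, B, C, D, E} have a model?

Try C = true.
Unit clause (NOT A) forces A = false.
But (A) is also a unit clause — contradiction.
That branch fails; take C = false instead.
Unit clause (NOT E) forces E = false.
But (E) is also a unit clause — contradiction.
Either choice for C ends in contradiction.
No assignment satisfies every clause.

No, unsatisfiable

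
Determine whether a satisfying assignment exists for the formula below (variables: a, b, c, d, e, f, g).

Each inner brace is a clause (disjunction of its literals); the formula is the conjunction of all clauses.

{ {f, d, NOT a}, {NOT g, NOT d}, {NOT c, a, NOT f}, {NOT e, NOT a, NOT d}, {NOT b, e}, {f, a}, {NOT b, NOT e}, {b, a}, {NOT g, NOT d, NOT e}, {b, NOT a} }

Try g = false.
Try b = false.
(a) alone gives a = true.
Now (NOT a) is unsatisfied and unit — conflict.
Backtrack on b: now try b = true.
(e) alone gives e = true.
Now (NOT e) is unsatisfied and unit — conflict.
Neither b = true nor b = false works.
Backtrack on g: now try g = true.
(NOT d) alone gives d = false.
Try f = true.
Try c = false.
Try b = false.
(a) alone gives a = true.
Now (NOT a) is unsatisfied and unit — conflict.
Backtrack on b: now try b = true.
(e) alone gives e = true.
Now (NOT e) is unsatisfied and unit — conflict.
Neither b = true nor b = false works.
Backtrack on c: now try c = true.
(a) alone gives a = true.
(b) alone gives b = true.
(e) alone gives e = true.
Now (NOT e) is unsatisfied and unit — conflict.
Neither c = true nor c = false works.
Backtrack on f: now try f = false.
(NOT a) alone gives a = false.
Now (a) is unsatisfied and unit — conflict.
Neither f = true nor f = false works.
Neither g = true nor g = false works.
No assignment satisfies every clause.

Unsatisfiable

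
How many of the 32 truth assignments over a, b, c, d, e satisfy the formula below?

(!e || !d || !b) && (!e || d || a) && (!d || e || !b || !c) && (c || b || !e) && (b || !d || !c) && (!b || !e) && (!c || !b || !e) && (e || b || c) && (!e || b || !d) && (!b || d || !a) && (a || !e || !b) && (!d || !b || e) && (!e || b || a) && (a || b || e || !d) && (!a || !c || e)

4

There are 2^5 = 32 truth assignments over (a, b, c, d, e).
Split on c. With c = true, the clauses containing c are satisfied and !c drops from the rest; 3 of the 2^4 = 16 assignments to the other variables satisfy what remains.
With c = false, by the same count on the reduced clause set, 1 assignment works.
(One model: a=F, b=F, c=T, d=F, e=F.)
Total: 3 + 1 = 4.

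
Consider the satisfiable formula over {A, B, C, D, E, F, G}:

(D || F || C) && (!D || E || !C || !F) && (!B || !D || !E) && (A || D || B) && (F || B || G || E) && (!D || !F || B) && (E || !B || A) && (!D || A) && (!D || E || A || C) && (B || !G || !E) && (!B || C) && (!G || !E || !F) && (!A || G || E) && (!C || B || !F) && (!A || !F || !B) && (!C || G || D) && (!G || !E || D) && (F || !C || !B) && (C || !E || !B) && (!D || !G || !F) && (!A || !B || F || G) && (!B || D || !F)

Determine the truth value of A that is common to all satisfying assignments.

Suppose A = false.
Unit clause (!D) forces D = false.
Unit clause (B) forces B = true.
Unit clause (E) forces E = true.
Unit clause (C) forces C = true.
Unit clause (G) forces G = true.
That conflicts with the unit clause (!G).
So every satisfying assignment has A = True.

True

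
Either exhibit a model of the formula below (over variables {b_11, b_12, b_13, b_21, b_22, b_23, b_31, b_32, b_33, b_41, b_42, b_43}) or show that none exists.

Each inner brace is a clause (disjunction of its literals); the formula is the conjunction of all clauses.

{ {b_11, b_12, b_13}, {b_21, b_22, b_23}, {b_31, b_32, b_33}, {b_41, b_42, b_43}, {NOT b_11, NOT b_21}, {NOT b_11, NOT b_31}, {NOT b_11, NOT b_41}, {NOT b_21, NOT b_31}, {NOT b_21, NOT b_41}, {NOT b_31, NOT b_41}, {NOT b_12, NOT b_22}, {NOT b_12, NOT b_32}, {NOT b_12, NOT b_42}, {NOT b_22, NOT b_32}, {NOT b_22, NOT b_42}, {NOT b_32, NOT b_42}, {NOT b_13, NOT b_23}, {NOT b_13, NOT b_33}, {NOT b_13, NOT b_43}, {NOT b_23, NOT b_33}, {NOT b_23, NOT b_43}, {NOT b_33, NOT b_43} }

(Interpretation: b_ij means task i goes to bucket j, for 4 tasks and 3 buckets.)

UNSATISFIABLE

Try b_11 = false.
Try b_12 = true.
The clause (NOT b_22) is unit, so b_22 = false.
The clause (NOT b_32) is unit, so b_32 = false.
The clause (NOT b_42) is unit, so b_42 = false.
Try b_21 = true.
The clause (NOT b_31) is unit, so b_31 = false.
The clause (b_33) is unit, so b_33 = true.
The clause (NOT b_41) is unit, so b_41 = false.
The clause (b_43) is unit, so b_43 = true.
That conflicts with the unit clause (NOT b_43).
That branch fails; take b_21 = false instead.
The clause (b_23) is unit, so b_23 = true.
The clause (NOT b_13) is unit, so b_13 = false.
The clause (NOT b_33) is unit, so b_33 = false.
The clause (b_31) is unit, so b_31 = true.
The clause (NOT b_41) is unit, so b_41 = false.
The clause (b_43) is unit, so b_43 = true.
That conflicts with the unit clause (NOT b_43).
Neither b_21 = true nor b_21 = false works.
That branch fails; take b_12 = false instead.
The clause (b_13) is unit, so b_13 = true.
The clause (NOT b_23) is unit, so b_23 = false.
The clause (NOT b_33) is unit, so b_33 = false.
The clause (NOT b_43) is unit, so b_43 = false.
Try b_21 = true.
The clause (NOT b_31) is unit, so b_31 = false.
The clause (b_32) is unit, so b_32 = true.
The clause (NOT b_41) is unit, so b_41 = false.
The clause (b_42) is unit, so b_42 = true.
That conflicts with the unit clause (NOT b_42).
That branch fails; take b_21 = false instead.
The clause (b_22) is unit, so b_22 = true.
The clause (NOT b_32) is unit, so b_32 = false.
The clause (b_31) is unit, so b_31 = true.
The clause (NOT b_41) is unit, so b_41 = false.
The clause (b_42) is unit, so b_42 = true.
That conflicts with the unit clause (NOT b_42).
Neither b_21 = true nor b_21 = false works.
Neither b_12 = true nor b_12 = false works.
That branch fails; take b_11 = true instead.
The clause (NOT b_21) is unit, so b_21 = false.
The clause (NOT b_31) is unit, so b_31 = false.
The clause (NOT b_41) is unit, so b_41 = false.
Try b_22 = true.
The clause (NOT b_12) is unit, so b_12 = false.
The clause (NOT b_32) is unit, so b_32 = false.
The clause (b_33) is unit, so b_33 = true.
The clause (NOT b_42) is unit, so b_42 = false.
The clause (b_43) is unit, so b_43 = true.
That conflicts with the unit clause (NOT b_43).
That branch fails; take b_22 = false instead.
The clause (b_23) is unit, so b_23 = true.
The clause (NOT b_13) is unit, so b_13 = false.
The clause (NOT b_33) is unit, so b_33 = false.
The clause (b_32) is unit, so b_32 = true.
The clause (NOT b_12) is unit, so b_12 = false.
The clause (NOT b_42) is unit, so b_42 = false.
The clause (b_43) is unit, so b_43 = true.
That conflicts with the unit clause (NOT b_43).
Neither b_22 = true nor b_22 = false works.
Neither b_11 = true nor b_11 = false works.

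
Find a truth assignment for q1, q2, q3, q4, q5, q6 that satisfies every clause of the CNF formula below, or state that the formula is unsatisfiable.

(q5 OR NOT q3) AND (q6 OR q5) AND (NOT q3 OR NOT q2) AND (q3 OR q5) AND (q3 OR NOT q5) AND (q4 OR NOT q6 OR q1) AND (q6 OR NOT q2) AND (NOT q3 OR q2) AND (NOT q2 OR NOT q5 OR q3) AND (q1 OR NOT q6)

UNSATISFIABLE

Try q5 = true.
From the singleton clause (q3), q3 = true.
From the singleton clause (NOT q2), q2 = false.
But (q2) is also a unit clause — contradiction.
So q5 must be the other value — set q5 = false.
From the singleton clause (NOT q3), q3 = false.
But (q3) is also a unit clause — contradiction.
Neither q5 = true nor q5 = false works.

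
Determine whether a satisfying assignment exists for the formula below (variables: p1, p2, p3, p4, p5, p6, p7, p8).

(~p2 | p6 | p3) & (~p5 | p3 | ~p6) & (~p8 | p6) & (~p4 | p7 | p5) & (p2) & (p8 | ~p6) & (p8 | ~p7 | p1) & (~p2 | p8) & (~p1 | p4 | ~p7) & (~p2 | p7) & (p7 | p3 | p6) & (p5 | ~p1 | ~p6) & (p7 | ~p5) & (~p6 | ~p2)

Unit clause (p2) forces p2 = 1.
Unit clause (p8) forces p8 = 1.
Unit clause (p6) forces p6 = 1.
But (~p6) is also a unit clause — contradiction.
No assignment satisfies every clause.

No, unsatisfiable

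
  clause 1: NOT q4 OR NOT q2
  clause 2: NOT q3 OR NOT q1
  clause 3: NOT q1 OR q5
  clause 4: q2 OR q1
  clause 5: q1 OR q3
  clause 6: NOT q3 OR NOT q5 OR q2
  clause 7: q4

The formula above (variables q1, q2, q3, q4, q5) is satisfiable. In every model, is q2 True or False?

Suppose q2 = true.
The clause (NOT q4) is unit, so q4 = false.
That conflicts with the unit clause (q4).
So every satisfying assignment has q2 = False.

False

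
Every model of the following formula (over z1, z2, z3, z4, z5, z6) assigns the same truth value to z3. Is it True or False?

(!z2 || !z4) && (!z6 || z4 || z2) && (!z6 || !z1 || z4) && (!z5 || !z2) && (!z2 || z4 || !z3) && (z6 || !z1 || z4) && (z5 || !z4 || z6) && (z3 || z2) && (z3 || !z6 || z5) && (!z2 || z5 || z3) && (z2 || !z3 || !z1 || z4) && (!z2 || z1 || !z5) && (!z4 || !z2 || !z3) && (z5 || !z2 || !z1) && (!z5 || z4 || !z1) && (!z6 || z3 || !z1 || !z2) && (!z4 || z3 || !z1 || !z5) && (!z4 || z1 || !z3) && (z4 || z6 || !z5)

True

Suppose z3 = false.
From the singleton clause (z2), z2 = true.
From the singleton clause (!z4), z4 = false.
From the singleton clause (!z5), z5 = false.
That conflicts with the unit clause (z5).
So every satisfying assignment has z3 = True.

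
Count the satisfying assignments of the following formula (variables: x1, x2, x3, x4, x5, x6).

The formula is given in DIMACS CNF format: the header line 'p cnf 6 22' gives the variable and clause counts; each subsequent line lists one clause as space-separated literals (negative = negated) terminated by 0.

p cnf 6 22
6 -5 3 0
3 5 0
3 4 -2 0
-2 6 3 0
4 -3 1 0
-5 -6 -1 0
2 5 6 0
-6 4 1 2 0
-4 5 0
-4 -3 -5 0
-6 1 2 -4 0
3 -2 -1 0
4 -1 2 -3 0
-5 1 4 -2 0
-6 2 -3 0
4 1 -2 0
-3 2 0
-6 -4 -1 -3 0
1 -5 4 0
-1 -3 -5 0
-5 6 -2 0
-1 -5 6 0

3

There are 2^6 = 64 truth assignments over (x1, x2, x3, x4, x5, x6).
Split on x2. With x2 = True, the clauses containing x2 are satisfied and ¬x2 drops from the rest; 3 of the 2^5 = 32 assignments to the other variables satisfy what remains.
With x2 = False, by the same count on the reduced clause set, 0 assignments work.
(One model: x1=F, x2=T, x3=F, x4=T, x5=T, x6=T.)
Total: 3 + 0 = 3.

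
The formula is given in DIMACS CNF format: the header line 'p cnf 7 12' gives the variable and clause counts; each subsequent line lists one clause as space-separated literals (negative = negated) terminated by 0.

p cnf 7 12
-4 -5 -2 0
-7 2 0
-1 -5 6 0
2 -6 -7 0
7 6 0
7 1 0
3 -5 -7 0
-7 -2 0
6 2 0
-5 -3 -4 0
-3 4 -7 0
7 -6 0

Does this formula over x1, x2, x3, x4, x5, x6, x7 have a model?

No, unsatisfiable

Try x7 = False.
(x6) alone gives x6 = True.
That conflicts with the unit clause (¬x6).
Undo x7 and try x7 = True.
(x2) alone gives x2 = True.
That conflicts with the unit clause (¬x2).
Neither x7 = True nor x7 = False works.
No assignment satisfies every clause.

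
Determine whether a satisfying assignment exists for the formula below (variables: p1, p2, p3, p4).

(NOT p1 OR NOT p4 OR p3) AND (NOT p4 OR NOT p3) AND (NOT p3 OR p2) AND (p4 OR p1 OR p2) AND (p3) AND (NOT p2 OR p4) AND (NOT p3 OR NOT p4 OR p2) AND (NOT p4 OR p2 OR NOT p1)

Unsatisfiable

Unit clause (p3) forces p3 = true.
Unit clause (NOT p4) forces p4 = false.
Unit clause (p2) forces p2 = true.
That conflicts with the unit clause (NOT p2).
No assignment satisfies every clause.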